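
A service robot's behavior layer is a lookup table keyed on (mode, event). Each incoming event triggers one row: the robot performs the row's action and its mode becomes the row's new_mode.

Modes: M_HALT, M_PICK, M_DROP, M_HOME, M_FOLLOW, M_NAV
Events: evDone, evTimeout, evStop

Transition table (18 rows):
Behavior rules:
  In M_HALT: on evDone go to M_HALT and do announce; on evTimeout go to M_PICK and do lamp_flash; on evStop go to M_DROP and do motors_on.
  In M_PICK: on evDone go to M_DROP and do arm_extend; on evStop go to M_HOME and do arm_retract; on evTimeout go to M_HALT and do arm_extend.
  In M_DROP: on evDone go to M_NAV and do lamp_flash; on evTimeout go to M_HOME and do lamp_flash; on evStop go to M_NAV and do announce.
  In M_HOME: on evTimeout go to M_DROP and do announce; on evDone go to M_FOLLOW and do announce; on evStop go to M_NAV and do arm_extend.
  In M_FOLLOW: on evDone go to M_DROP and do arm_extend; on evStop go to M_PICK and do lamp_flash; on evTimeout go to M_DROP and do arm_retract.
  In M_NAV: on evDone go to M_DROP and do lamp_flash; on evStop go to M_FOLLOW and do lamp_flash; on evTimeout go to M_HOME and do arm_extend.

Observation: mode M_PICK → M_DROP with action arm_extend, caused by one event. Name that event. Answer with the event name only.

evDone

try evDone: (M_PICK, evDone) → (M_DROP, arm_extend)  ← matches
try evTimeout: (M_PICK, evTimeout) → (M_HALT, arm_extend)
try evStop: (M_PICK, evStop) → (M_HOME, arm_retract)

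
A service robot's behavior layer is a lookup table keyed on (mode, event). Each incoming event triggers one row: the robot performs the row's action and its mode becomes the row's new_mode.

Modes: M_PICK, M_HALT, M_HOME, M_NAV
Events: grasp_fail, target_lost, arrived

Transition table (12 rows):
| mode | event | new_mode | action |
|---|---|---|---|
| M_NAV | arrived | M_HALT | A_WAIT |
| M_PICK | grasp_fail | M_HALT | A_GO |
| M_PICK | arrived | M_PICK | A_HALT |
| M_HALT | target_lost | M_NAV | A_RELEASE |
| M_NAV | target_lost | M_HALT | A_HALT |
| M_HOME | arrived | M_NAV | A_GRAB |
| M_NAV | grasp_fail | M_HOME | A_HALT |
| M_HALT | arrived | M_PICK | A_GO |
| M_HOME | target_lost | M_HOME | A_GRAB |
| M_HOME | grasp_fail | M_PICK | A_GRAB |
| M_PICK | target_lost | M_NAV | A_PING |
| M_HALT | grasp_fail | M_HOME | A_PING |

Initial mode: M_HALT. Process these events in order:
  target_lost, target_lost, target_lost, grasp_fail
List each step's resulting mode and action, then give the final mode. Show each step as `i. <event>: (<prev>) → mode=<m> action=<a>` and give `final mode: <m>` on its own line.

1. target_lost: (M_HALT) → mode=M_NAV action=A_RELEASE
2. target_lost: (M_NAV) → mode=M_HALT action=A_HALT
3. target_lost: (M_HALT) → mode=M_NAV action=A_RELEASE
4. grasp_fail: (M_NAV) → mode=M_HOME action=A_HALT

final mode: M_HOME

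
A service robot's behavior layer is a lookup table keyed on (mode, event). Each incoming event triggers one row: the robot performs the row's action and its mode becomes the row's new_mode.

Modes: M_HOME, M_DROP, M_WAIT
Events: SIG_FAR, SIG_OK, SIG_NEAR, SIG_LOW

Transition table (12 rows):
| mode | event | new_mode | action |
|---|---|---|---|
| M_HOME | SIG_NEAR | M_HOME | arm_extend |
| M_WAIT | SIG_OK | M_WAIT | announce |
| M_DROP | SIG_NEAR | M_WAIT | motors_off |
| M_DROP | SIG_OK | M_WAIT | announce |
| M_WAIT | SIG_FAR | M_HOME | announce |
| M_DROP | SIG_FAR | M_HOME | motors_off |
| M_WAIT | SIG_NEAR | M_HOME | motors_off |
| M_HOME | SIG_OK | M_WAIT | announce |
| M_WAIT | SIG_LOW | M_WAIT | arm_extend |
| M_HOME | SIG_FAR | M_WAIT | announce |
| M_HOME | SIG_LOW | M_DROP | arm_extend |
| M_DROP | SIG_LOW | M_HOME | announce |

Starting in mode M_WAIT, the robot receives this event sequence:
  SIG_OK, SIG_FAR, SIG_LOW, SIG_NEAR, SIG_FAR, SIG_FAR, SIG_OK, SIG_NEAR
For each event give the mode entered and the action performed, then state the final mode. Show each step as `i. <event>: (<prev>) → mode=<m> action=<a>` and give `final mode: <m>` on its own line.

final mode: M_HOME

1. SIG_OK: (M_WAIT) → mode=M_WAIT action=announce
2. SIG_FAR: (M_WAIT) → mode=M_HOME action=announce
3. SIG_LOW: (M_HOME) → mode=M_DROP action=arm_extend
4. SIG_NEAR: (M_DROP) → mode=M_WAIT action=motors_off
5. SIG_FAR: (M_WAIT) → mode=M_HOME action=announce
6. SIG_FAR: (M_HOME) → mode=M_WAIT action=announce
7. SIG_OK: (M_WAIT) → mode=M_WAIT action=announce
8. SIG_NEAR: (M_WAIT) → mode=M_HOME action=motors_off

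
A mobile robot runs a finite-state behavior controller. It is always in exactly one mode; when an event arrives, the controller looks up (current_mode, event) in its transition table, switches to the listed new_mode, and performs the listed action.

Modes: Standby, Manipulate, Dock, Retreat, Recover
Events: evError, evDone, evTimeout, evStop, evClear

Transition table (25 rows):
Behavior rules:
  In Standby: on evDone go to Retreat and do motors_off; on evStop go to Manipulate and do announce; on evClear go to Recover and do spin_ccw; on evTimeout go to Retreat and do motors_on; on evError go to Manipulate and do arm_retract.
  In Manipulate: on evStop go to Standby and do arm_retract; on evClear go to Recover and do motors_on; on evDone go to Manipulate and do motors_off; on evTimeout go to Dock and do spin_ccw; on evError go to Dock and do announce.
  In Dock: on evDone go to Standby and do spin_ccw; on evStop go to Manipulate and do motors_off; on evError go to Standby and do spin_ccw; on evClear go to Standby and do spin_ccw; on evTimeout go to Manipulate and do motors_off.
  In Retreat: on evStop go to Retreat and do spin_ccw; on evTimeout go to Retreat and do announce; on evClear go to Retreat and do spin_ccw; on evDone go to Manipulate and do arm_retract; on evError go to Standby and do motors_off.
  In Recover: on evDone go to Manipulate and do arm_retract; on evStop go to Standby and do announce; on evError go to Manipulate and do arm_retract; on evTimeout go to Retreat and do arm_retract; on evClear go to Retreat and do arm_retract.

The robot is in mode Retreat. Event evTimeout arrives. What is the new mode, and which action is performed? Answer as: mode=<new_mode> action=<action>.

current mode = Retreat; filter table to that mode:
  (Retreat, evStop) → (Retreat, spin_ccw)
  (Retreat, evTimeout) → (Retreat, announce)  ← event matches
  (Retreat, evClear) → (Retreat, spin_ccw)
  (Retreat, evDone) → (Manipulate, arm_retract)
  (Retreat, evError) → (Standby, motors_off)
event = evTimeout selects (Retreat, announce)

mode=Retreat action=announce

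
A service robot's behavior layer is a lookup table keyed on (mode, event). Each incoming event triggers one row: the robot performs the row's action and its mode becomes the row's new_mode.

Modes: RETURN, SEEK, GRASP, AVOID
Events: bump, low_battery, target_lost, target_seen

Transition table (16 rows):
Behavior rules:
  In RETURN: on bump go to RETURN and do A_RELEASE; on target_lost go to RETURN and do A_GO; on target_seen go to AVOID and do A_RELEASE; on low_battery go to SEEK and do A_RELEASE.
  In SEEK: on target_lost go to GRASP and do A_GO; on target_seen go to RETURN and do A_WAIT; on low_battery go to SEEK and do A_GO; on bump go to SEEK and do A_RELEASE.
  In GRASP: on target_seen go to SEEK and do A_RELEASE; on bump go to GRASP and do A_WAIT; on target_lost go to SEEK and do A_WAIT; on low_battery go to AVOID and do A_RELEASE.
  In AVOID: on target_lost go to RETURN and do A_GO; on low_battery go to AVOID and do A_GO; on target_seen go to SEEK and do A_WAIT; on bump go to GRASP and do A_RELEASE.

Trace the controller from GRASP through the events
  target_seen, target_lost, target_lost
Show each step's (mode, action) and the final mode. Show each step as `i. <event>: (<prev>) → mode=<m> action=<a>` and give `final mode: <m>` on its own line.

final mode: SEEK

1. target_seen: (GRASP) → mode=SEEK action=A_RELEASE
2. target_lost: (SEEK) → mode=GRASP action=A_GO
3. target_lost: (GRASP) → mode=SEEK action=A_WAIT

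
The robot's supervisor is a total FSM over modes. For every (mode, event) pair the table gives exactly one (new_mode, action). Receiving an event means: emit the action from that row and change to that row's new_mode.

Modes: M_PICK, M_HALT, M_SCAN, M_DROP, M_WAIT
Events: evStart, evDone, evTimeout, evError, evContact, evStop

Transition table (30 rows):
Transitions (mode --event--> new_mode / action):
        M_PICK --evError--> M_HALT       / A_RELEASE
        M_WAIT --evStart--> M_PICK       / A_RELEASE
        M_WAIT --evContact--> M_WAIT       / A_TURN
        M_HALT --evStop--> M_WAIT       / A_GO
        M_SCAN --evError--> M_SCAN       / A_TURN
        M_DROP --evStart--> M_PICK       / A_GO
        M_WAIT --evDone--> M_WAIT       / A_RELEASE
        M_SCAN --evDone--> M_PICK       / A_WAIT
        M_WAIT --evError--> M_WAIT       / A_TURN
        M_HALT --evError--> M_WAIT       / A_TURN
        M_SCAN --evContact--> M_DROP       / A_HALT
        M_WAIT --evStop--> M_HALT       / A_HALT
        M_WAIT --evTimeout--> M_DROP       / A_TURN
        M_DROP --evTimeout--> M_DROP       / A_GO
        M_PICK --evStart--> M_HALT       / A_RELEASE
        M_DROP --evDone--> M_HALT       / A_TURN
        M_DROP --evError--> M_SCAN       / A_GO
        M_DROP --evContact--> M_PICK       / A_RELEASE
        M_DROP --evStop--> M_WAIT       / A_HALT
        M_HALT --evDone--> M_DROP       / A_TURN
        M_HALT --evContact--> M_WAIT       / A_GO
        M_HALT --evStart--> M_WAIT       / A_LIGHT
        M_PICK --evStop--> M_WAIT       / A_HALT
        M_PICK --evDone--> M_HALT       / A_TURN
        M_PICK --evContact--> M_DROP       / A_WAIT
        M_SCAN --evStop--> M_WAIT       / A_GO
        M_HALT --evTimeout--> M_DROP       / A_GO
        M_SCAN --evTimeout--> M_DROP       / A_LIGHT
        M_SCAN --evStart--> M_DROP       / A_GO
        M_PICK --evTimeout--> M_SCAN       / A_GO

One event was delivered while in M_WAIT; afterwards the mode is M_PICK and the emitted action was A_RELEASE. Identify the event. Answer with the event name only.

evStart

try evStart: (M_WAIT, evStart) → (M_PICK, A_RELEASE)  ← matches
try evDone: (M_WAIT, evDone) → (M_WAIT, A_RELEASE)
try evTimeout: (M_WAIT, evTimeout) → (M_DROP, A_TURN)
try evError: (M_WAIT, evError) → (M_WAIT, A_TURN)
try evContact: (M_WAIT, evContact) → (M_WAIT, A_TURN)
try evStop: (M_WAIT, evStop) → (M_HALT, A_HALT)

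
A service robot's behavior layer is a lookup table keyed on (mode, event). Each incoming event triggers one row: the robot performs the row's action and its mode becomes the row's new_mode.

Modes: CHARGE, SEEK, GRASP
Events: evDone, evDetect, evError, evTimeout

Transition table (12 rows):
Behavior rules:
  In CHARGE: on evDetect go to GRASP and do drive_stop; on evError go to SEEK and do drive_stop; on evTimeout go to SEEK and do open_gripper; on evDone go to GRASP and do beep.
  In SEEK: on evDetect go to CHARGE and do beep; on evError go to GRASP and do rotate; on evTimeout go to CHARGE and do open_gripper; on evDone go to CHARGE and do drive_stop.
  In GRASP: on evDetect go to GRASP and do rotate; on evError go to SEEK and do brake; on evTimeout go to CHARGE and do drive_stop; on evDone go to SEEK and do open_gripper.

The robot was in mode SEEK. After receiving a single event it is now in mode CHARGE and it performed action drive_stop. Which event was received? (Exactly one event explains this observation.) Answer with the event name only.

evDone

try evDone: (SEEK, evDone) → (CHARGE, drive_stop)  ← matches
try evDetect: (SEEK, evDetect) → (CHARGE, beep)
try evError: (SEEK, evError) → (GRASP, rotate)
try evTimeout: (SEEK, evTimeout) → (CHARGE, open_gripper)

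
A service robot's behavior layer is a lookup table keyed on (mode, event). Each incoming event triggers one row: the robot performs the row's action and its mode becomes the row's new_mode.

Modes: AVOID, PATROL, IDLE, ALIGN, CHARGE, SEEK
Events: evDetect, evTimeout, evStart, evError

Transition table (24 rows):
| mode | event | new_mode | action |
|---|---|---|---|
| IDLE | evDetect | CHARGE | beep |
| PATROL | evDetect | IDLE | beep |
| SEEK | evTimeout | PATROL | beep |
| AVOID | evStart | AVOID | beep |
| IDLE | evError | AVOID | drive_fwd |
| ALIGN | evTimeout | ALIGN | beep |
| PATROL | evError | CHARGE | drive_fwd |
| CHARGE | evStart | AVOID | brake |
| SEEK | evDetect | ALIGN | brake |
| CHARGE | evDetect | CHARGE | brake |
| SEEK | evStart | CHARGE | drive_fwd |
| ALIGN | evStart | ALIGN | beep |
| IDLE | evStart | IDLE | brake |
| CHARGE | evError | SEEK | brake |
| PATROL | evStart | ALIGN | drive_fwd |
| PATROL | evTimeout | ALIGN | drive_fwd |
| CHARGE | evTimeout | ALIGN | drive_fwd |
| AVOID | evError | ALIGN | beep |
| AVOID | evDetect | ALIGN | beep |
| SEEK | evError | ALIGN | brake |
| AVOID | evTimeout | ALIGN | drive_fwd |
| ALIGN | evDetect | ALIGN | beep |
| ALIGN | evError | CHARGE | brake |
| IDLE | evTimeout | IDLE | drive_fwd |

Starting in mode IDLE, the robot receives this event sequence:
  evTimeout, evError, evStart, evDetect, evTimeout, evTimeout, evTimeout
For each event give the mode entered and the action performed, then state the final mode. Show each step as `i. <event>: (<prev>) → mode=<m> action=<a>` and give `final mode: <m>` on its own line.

1. evTimeout: (IDLE) → mode=IDLE action=drive_fwd
2. evError: (IDLE) → mode=AVOID action=drive_fwd
3. evStart: (AVOID) → mode=AVOID action=beep
4. evDetect: (AVOID) → mode=ALIGN action=beep
5. evTimeout: (ALIGN) → mode=ALIGN action=beep
6. evTimeout: (ALIGN) → mode=ALIGN action=beep
7. evTimeout: (ALIGN) → mode=ALIGN action=beep

final mode: ALIGN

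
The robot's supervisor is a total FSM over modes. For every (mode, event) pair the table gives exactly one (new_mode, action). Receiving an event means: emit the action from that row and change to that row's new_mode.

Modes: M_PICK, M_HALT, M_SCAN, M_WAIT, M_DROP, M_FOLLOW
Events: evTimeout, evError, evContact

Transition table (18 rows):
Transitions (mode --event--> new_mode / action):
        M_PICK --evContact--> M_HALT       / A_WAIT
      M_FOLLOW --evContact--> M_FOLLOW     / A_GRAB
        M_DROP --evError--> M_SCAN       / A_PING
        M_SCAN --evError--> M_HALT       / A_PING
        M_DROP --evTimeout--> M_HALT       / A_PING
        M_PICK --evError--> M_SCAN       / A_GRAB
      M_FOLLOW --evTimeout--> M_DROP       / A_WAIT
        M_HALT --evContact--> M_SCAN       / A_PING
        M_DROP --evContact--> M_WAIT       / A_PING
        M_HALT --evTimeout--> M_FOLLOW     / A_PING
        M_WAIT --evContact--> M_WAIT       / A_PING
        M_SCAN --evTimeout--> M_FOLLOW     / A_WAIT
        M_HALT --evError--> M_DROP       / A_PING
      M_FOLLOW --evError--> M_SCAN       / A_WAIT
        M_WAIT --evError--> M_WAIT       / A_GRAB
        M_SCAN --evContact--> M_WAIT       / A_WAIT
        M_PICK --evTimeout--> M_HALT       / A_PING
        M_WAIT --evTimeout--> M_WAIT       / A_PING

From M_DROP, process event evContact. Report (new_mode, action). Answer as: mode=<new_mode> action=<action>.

current mode = M_DROP; filter table to that mode:
  (M_DROP, evError) → (M_SCAN, A_PING)
  (M_DROP, evTimeout) → (M_HALT, A_PING)
  (M_DROP, evContact) → (M_WAIT, A_PING)  ← event matches
event = evContact selects (M_WAIT, A_PING)

mode=M_WAIT action=A_PING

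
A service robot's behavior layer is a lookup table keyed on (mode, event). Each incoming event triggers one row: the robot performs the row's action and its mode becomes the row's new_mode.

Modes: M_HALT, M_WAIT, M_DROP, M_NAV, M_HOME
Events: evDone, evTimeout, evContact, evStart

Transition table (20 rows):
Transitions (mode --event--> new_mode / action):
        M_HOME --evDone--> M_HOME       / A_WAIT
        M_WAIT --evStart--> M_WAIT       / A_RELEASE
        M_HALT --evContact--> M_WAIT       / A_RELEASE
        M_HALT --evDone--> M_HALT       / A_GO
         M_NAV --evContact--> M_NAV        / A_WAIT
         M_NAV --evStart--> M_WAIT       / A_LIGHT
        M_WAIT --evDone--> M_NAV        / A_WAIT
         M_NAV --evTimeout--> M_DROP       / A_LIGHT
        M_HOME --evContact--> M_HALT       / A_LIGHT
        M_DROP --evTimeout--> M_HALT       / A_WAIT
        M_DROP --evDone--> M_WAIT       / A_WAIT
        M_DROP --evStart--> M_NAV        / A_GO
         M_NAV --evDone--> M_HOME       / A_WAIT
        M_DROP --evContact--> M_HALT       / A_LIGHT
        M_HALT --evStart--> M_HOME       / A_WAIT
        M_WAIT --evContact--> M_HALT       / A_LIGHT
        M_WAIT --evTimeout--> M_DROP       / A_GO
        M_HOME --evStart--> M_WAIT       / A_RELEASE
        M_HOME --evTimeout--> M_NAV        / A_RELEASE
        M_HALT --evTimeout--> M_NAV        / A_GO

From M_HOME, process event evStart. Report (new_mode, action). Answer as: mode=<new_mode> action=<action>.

mode=M_WAIT action=A_RELEASE

current mode = M_HOME; filter table to that mode:
  (M_HOME, evDone) → (M_HOME, A_WAIT)
  (M_HOME, evContact) → (M_HALT, A_LIGHT)
  (M_HOME, evStart) → (M_WAIT, A_RELEASE)  ← event matches
  (M_HOME, evTimeout) → (M_NAV, A_RELEASE)
event = evStart selects (M_WAIT, A_RELEASE)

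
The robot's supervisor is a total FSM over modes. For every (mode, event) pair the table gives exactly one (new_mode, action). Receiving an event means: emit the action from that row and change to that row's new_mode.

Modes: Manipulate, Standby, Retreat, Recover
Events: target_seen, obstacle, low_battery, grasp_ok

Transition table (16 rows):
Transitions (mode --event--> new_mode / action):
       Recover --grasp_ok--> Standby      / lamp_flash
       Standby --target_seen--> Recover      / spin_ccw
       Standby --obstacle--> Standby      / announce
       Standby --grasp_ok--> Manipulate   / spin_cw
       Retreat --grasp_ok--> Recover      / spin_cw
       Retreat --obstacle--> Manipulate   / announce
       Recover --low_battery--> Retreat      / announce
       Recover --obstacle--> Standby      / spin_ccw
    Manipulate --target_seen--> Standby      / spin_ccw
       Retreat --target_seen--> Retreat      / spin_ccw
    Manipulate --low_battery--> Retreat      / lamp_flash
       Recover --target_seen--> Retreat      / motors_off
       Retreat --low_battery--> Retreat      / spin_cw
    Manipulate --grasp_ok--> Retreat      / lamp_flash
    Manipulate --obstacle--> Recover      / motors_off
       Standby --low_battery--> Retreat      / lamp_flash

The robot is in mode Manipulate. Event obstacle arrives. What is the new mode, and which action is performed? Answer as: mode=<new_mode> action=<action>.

mode=Recover action=motors_off

current mode = Manipulate; filter table to that mode:
  (Manipulate, target_seen) → (Standby, spin_ccw)
  (Manipulate, low_battery) → (Retreat, lamp_flash)
  (Manipulate, grasp_ok) → (Retreat, lamp_flash)
  (Manipulate, obstacle) → (Recover, motors_off)  ← event matches
event = obstacle selects (Recover, motors_off)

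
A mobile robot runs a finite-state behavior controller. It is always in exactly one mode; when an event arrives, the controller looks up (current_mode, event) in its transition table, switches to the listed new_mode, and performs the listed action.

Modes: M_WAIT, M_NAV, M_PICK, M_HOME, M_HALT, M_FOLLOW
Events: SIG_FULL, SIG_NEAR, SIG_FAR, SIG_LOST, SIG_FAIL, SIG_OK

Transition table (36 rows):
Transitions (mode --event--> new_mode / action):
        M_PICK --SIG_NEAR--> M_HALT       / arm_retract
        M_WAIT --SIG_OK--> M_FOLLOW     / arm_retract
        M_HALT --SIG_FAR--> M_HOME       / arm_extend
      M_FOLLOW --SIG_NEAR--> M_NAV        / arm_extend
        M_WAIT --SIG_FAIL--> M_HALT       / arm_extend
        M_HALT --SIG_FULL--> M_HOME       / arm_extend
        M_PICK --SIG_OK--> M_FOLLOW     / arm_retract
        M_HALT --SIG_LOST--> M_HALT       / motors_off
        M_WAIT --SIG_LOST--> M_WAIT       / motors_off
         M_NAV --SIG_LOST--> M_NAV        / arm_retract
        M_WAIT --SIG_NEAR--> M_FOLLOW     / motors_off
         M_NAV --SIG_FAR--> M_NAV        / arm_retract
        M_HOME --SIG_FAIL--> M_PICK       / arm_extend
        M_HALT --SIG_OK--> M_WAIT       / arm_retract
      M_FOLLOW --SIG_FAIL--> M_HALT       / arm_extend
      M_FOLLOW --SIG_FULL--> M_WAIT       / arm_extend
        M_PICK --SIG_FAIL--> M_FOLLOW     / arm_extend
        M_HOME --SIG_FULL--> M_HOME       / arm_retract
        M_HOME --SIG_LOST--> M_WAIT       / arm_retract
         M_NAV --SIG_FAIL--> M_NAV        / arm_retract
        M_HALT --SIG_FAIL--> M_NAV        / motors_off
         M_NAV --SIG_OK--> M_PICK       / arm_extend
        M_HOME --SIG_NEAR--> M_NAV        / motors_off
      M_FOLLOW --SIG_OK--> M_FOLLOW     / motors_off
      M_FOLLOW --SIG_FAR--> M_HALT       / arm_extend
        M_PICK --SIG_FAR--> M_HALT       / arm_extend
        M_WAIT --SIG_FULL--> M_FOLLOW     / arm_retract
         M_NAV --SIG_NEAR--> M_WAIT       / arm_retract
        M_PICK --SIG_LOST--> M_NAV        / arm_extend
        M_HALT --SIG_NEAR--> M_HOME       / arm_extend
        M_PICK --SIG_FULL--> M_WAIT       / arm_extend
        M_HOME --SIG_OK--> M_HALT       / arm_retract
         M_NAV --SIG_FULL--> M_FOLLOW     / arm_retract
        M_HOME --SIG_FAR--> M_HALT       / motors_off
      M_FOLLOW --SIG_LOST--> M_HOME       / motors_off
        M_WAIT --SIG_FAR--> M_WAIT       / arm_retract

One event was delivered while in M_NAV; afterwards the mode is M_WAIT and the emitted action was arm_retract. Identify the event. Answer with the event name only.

try SIG_FULL: (M_NAV, SIG_FULL) → (M_FOLLOW, arm_retract)
try SIG_NEAR: (M_NAV, SIG_NEAR) → (M_WAIT, arm_retract)  ← matches
try SIG_FAR: (M_NAV, SIG_FAR) → (M_NAV, arm_retract)
try SIG_LOST: (M_NAV, SIG_LOST) → (M_NAV, arm_retract)
try SIG_FAIL: (M_NAV, SIG_FAIL) → (M_NAV, arm_retract)
try SIG_OK: (M_NAV, SIG_OK) → (M_PICK, arm_extend)

SIG_NEAR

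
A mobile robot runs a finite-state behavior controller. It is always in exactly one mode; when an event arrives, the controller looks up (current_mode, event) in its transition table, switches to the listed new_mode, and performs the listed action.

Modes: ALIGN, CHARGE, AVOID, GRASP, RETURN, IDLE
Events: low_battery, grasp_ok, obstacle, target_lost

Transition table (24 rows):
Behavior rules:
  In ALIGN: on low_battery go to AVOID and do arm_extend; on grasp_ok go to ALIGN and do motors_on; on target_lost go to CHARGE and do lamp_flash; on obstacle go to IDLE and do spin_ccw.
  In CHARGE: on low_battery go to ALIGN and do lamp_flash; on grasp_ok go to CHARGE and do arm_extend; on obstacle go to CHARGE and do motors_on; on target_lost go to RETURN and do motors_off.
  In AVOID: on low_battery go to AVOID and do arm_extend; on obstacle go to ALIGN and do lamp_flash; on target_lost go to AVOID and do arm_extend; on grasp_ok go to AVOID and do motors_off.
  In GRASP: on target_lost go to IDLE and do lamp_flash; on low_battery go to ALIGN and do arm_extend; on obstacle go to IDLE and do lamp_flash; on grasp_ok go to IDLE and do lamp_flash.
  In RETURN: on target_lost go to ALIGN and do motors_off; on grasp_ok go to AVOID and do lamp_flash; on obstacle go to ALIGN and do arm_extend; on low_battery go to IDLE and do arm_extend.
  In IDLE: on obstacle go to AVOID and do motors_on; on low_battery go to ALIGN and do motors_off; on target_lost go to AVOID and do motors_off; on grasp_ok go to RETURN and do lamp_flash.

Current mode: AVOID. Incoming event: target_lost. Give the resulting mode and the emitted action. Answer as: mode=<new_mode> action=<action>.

current mode = AVOID; filter table to that mode:
  (AVOID, low_battery) → (AVOID, arm_extend)
  (AVOID, obstacle) → (ALIGN, lamp_flash)
  (AVOID, target_lost) → (AVOID, arm_extend)  ← event matches
  (AVOID, grasp_ok) → (AVOID, motors_off)
event = target_lost selects (AVOID, arm_extend)

mode=AVOID action=arm_extend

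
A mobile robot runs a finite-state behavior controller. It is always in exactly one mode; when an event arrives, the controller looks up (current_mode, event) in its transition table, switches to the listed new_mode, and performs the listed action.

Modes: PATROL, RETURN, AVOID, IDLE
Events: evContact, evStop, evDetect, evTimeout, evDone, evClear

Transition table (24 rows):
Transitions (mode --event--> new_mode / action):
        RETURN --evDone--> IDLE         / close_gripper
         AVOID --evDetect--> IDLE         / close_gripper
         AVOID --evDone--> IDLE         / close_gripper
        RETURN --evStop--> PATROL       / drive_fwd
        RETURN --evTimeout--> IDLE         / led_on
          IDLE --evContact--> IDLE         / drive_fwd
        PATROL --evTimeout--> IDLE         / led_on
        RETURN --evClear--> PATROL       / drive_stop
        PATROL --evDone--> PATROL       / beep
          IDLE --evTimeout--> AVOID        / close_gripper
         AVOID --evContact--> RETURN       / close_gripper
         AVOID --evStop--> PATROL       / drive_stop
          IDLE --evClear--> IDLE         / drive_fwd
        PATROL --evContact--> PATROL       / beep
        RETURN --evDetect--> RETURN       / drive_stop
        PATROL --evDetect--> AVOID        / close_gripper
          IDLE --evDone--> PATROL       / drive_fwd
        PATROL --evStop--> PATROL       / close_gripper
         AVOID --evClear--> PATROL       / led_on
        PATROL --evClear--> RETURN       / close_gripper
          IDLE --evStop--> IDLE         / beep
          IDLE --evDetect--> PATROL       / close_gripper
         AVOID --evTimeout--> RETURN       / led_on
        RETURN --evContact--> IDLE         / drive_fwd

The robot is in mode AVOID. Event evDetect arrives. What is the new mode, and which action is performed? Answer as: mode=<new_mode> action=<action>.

current mode = AVOID; filter table to that mode:
  (AVOID, evDetect) → (IDLE, close_gripper)  ← event matches
  (AVOID, evDone) → (IDLE, close_gripper)
  (AVOID, evContact) → (RETURN, close_gripper)
  (AVOID, evStop) → (PATROL, drive_stop)
  (AVOID, evClear) → (PATROL, led_on)
  (AVOID, evTimeout) → (RETURN, led_on)
event = evDetect selects (IDLE, close_gripper)

mode=IDLE action=close_gripper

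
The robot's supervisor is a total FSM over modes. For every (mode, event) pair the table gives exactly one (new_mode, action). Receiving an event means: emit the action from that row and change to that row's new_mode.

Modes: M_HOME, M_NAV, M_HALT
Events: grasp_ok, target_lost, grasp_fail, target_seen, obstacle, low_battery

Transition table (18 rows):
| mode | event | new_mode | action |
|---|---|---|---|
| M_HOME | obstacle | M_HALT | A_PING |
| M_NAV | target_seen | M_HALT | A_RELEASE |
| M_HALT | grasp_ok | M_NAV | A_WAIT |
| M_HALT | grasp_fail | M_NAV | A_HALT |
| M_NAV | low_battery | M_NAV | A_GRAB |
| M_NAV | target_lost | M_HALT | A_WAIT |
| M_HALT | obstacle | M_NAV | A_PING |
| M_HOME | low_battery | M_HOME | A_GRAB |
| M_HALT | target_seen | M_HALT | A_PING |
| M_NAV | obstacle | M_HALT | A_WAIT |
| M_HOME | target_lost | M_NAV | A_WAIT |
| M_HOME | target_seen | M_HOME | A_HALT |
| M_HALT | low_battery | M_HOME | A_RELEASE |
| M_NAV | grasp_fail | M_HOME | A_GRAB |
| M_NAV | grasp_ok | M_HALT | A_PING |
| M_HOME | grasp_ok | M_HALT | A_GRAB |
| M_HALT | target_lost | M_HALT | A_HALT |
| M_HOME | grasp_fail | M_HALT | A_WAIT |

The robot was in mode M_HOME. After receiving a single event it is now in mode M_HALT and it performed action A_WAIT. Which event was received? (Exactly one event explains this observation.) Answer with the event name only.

try grasp_ok: (M_HOME, grasp_ok) → (M_HALT, A_GRAB)
try target_lost: (M_HOME, target_lost) → (M_NAV, A_WAIT)
try grasp_fail: (M_HOME, grasp_fail) → (M_HALT, A_WAIT)  ← matches
try target_seen: (M_HOME, target_seen) → (M_HOME, A_HALT)
try obstacle: (M_HOME, obstacle) → (M_HALT, A_PING)
try low_battery: (M_HOME, low_battery) → (M_HOME, A_GRAB)

grasp_fail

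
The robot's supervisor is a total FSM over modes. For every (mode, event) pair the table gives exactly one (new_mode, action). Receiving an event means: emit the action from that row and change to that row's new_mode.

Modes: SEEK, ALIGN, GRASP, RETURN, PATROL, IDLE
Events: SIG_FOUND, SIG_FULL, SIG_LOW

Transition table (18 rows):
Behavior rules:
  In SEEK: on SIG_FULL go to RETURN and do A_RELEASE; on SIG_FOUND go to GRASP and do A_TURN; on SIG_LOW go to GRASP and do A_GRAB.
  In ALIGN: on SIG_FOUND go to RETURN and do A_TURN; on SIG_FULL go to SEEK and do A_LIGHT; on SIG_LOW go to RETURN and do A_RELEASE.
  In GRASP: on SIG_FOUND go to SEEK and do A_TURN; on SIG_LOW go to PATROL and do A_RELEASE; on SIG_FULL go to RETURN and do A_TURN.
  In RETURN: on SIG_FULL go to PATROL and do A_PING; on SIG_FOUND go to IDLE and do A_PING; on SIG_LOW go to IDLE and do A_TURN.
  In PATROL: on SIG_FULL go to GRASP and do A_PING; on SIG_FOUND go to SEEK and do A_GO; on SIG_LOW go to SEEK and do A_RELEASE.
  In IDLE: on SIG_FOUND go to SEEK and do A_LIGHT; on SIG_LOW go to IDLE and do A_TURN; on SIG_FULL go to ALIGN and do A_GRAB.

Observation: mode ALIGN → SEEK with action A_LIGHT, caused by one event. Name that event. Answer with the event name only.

SIG_FULL

try SIG_FOUND: (ALIGN, SIG_FOUND) → (RETURN, A_TURN)
try SIG_FULL: (ALIGN, SIG_FULL) → (SEEK, A_LIGHT)  ← matches
try SIG_LOW: (ALIGN, SIG_LOW) → (RETURN, A_RELEASE)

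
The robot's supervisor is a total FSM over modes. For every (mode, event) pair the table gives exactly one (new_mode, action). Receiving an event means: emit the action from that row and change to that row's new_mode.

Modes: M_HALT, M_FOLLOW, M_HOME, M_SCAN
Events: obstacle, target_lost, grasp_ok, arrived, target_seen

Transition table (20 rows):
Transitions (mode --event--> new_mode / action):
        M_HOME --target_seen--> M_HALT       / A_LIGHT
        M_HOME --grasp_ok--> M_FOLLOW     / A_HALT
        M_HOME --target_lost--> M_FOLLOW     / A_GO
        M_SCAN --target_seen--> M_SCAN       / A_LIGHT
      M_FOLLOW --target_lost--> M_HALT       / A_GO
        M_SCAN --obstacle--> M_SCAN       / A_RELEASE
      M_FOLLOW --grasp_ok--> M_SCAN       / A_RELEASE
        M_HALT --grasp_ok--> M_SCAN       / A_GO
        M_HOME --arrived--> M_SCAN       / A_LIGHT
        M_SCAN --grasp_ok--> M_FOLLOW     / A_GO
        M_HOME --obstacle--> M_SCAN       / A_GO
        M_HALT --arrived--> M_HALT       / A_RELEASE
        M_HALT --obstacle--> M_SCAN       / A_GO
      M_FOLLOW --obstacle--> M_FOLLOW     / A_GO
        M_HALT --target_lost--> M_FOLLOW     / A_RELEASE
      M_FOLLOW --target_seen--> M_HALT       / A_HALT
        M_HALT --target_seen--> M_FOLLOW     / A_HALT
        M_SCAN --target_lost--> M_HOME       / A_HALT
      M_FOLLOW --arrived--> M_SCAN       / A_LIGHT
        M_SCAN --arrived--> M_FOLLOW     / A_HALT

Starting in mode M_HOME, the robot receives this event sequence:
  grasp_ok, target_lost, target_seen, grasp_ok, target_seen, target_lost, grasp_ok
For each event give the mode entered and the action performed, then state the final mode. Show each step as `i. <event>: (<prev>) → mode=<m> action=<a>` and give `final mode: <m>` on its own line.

1. grasp_ok: (M_HOME) → mode=M_FOLLOW action=A_HALT
2. target_lost: (M_FOLLOW) → mode=M_HALT action=A_GO
3. target_seen: (M_HALT) → mode=M_FOLLOW action=A_HALT
4. grasp_ok: (M_FOLLOW) → mode=M_SCAN action=A_RELEASE
5. target_seen: (M_SCAN) → mode=M_SCAN action=A_LIGHT
6. target_lost: (M_SCAN) → mode=M_HOME action=A_HALT
7. grasp_ok: (M_HOME) → mode=M_FOLLOW action=A_HALT

final mode: M_FOLLOW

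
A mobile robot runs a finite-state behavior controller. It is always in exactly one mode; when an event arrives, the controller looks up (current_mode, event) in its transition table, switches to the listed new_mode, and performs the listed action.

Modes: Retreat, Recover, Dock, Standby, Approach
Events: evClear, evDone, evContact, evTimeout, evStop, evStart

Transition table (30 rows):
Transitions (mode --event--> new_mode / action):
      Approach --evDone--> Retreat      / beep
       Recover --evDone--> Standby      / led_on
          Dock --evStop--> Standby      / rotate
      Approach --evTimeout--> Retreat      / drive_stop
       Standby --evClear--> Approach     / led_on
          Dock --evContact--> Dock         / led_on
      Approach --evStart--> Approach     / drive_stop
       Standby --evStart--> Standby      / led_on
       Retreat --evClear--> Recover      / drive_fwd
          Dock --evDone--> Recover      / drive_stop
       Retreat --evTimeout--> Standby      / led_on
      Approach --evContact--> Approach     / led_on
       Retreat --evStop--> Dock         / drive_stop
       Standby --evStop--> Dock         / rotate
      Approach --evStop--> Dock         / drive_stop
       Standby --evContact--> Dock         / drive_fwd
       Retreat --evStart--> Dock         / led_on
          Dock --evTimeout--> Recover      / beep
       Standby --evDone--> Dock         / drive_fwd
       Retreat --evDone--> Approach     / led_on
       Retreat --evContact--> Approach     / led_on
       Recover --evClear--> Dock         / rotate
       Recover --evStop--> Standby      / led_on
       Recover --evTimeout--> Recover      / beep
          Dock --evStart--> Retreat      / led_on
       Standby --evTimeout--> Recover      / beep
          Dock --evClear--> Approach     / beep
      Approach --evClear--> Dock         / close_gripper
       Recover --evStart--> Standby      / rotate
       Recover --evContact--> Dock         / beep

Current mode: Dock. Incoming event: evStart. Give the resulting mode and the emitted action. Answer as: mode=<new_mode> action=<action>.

mode=Retreat action=led_on

current mode = Dock; filter table to that mode:
  (Dock, evStop) → (Standby, rotate)
  (Dock, evContact) → (Dock, led_on)
  (Dock, evDone) → (Recover, drive_stop)
  (Dock, evTimeout) → (Recover, beep)
  (Dock, evStart) → (Retreat, led_on)  ← event matches
  (Dock, evClear) → (Approach, beep)
event = evStart selects (Retreat, led_on)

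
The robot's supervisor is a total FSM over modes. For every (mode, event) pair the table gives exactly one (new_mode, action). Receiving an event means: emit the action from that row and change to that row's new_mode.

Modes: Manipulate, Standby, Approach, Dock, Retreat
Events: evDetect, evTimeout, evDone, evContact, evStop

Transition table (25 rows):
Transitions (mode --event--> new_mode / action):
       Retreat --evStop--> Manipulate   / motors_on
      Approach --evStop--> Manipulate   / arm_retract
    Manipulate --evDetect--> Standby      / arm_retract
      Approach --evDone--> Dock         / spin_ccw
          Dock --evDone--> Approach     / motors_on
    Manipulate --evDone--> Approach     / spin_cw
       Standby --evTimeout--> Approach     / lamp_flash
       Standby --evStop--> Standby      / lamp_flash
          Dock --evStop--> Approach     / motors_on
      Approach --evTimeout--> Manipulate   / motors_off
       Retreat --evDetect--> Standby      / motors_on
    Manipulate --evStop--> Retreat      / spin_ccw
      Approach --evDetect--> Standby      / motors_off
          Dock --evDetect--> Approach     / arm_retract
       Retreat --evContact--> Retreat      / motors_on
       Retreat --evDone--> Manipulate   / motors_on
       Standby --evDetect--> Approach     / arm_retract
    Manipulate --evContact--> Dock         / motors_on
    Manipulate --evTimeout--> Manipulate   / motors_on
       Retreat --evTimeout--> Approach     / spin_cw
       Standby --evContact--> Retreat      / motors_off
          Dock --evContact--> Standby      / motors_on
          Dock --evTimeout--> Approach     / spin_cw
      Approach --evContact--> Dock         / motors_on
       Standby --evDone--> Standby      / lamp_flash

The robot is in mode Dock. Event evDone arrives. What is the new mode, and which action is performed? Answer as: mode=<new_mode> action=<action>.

mode=Approach action=motors_on

current mode = Dock; filter table to that mode:
  (Dock, evDone) → (Approach, motors_on)  ← event matches
  (Dock, evStop) → (Approach, motors_on)
  (Dock, evDetect) → (Approach, arm_retract)
  (Dock, evContact) → (Standby, motors_on)
  (Dock, evTimeout) → (Approach, spin_cw)
event = evDone selects (Approach, motors_on)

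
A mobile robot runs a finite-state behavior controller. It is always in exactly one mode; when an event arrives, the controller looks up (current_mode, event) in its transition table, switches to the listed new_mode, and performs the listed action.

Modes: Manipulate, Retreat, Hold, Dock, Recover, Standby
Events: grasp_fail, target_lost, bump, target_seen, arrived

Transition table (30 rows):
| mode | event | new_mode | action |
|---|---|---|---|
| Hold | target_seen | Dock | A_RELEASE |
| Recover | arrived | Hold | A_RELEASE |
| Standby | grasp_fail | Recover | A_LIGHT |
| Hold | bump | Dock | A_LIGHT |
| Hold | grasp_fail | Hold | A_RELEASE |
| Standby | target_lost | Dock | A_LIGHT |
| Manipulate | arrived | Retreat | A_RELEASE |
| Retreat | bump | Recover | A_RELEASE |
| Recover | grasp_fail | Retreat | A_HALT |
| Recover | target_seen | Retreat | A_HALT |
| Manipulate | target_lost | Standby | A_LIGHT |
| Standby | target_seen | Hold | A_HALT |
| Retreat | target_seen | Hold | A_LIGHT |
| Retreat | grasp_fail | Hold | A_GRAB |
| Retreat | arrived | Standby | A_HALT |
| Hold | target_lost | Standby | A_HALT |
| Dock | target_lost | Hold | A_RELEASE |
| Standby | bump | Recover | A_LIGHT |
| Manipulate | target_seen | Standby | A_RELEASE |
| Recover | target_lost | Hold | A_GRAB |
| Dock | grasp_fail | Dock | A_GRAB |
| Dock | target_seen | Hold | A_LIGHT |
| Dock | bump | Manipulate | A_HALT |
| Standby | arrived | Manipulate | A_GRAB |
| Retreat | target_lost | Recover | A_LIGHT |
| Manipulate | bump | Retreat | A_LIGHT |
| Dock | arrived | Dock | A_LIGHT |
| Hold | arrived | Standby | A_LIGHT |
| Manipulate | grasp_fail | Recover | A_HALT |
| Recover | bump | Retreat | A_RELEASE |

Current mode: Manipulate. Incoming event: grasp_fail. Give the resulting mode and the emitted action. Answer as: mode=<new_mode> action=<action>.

mode=Recover action=A_HALT

current mode = Manipulate; filter table to that mode:
  (Manipulate, arrived) → (Retreat, A_RELEASE)
  (Manipulate, target_lost) → (Standby, A_LIGHT)
  (Manipulate, target_seen) → (Standby, A_RELEASE)
  (Manipulate, bump) → (Retreat, A_LIGHT)
  (Manipulate, grasp_fail) → (Recover, A_HALT)  ← event matches
event = grasp_fail selects (Recover, A_HALT)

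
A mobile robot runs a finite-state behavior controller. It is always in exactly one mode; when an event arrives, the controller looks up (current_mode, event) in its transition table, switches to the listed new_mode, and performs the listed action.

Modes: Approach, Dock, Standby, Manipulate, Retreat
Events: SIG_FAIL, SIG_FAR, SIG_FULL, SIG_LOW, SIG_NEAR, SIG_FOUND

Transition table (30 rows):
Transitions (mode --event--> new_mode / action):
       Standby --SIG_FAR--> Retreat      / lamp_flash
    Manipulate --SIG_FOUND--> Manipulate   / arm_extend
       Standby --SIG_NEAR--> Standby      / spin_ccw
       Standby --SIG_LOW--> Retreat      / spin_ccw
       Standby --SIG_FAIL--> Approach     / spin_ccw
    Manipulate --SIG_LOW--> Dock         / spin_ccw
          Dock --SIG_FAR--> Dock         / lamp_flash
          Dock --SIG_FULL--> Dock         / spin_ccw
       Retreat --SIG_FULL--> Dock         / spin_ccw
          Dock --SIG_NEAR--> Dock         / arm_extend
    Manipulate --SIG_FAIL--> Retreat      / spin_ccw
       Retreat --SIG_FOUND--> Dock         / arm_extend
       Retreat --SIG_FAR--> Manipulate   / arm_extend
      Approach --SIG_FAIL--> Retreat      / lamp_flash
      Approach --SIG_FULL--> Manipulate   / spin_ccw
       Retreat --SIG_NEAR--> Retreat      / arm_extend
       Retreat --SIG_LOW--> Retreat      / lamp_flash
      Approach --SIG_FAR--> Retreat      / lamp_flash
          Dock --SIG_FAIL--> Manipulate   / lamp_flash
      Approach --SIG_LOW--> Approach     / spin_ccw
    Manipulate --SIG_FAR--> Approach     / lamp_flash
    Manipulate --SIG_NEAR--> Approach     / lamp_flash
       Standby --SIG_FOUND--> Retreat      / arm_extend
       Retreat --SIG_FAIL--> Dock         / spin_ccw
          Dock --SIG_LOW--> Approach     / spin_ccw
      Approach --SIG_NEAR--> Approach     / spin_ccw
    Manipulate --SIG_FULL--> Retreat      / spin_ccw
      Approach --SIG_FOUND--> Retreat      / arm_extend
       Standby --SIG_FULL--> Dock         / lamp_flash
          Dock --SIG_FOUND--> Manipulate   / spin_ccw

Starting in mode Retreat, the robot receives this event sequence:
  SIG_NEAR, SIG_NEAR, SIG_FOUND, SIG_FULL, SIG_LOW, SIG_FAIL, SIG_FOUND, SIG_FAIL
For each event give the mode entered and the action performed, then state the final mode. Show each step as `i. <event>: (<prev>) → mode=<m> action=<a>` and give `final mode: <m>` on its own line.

final mode: Manipulate

1. SIG_NEAR: (Retreat) → mode=Retreat action=arm_extend
2. SIG_NEAR: (Retreat) → mode=Retreat action=arm_extend
3. SIG_FOUND: (Retreat) → mode=Dock action=arm_extend
4. SIG_FULL: (Dock) → mode=Dock action=spin_ccw
5. SIG_LOW: (Dock) → mode=Approach action=spin_ccw
6. SIG_FAIL: (Approach) → mode=Retreat action=lamp_flash
7. SIG_FOUND: (Retreat) → mode=Dock action=arm_extend
8. SIG_FAIL: (Dock) → mode=Manipulate action=lamp_flash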